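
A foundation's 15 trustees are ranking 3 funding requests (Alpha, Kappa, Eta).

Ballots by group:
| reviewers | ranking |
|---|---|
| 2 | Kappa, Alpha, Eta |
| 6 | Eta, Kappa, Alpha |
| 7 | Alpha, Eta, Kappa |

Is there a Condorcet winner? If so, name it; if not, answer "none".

Pairwise majorities:
Alpha vs Kappa: Alpha is ranked higher on 7 ballots, Kappa on 8. Kappa wins 8–7.
Alpha vs Eta: Alpha, 9–6.
Kappa vs Eta: Eta wins 13–2.
Every project loses at least once (Alpha loses to Kappa; Kappa loses to Eta; Eta loses to Alpha). The majority relation contains the cycle Alpha > Eta > Kappa > Alpha, so there is no Condorcet winner.

none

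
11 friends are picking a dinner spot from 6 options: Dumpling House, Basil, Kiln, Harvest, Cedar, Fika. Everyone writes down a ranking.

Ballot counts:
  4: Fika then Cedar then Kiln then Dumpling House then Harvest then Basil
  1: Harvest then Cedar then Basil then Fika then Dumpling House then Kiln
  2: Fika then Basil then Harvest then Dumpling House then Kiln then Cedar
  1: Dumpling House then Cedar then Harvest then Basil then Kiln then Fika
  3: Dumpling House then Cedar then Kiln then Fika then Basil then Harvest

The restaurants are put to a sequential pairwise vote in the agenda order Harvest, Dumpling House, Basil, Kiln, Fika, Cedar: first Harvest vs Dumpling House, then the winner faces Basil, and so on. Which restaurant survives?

Round 1: Harvest vs Dumpling House — 3–8, Dumpling House advances.
Round 2: Dumpling House vs Basil — 8–3, Dumpling House advances.
Round 3: Dumpling House vs Kiln — 7–4, Dumpling House advances.
Round 4: Dumpling House vs Fika — 4–7, Fika advances.
Round 5: Fika vs Cedar — 6–5, Fika advances.
Fika survives the agenda.

Fika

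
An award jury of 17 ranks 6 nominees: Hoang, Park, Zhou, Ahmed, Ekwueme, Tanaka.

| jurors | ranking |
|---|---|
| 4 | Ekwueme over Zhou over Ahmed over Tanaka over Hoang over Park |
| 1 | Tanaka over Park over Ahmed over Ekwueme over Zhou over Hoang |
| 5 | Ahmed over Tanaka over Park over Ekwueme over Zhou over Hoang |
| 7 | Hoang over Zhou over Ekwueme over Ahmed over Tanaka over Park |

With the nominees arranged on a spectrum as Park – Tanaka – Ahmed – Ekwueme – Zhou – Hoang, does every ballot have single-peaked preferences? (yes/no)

yes

Axis positions: Park=1, Tanaka=2, Ahmed=3, Ekwueme=4, Zhou=5, Hoang=6.
Faction 1 (peak Ekwueme at position 4): ranking walks positions 4-5-3-2-6-1, expanding outward from the peak — single-peaked.
Faction 2 (peak Tanaka at position 2): ranking walks positions 2-1-3-4-5-6, expanding outward from the peak — single-peaked.
Faction 3 (peak Ahmed at position 3): ranking walks positions 3-2-1-4-5-6, expanding outward from the peak — single-peaked.
Faction 4 (peak Hoang at position 6): ranking walks positions 6-5-4-3-2-1, expanding outward from the peak — single-peaked.
Every ranking is single-peaked on this axis.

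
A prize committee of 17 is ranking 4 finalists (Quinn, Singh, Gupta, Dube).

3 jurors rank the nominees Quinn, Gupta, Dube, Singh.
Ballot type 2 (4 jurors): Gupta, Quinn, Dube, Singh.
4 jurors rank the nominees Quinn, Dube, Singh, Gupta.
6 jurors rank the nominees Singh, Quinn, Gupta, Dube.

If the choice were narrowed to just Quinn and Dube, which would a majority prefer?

Quinn

Ballots ranking Quinn above Dube: 3 + 4 + 4 + 6 = 17.
Ballots ranking Dube above Quinn: 17 − 17 = 0.
Quinn wins the head-to-head 17–0.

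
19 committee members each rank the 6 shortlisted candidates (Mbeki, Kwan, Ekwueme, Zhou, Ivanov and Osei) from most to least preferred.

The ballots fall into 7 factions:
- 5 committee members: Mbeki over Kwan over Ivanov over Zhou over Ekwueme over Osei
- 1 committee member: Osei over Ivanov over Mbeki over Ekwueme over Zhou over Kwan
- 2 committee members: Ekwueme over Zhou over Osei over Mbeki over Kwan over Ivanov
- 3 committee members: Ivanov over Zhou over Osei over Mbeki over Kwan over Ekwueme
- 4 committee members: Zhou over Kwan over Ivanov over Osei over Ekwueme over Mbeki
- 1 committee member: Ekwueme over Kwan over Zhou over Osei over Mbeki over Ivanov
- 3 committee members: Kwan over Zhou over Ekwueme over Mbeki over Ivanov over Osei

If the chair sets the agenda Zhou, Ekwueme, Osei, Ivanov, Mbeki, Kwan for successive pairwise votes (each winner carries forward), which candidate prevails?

Round 1: Zhou vs Ekwueme — 15–4, Zhou advances.
Round 2: Zhou vs Osei — 18–1, Zhou advances.
Round 3: Zhou vs Ivanov — 10–9, Zhou advances.
Round 4: Zhou vs Mbeki — 13–6, Zhou advances.
Round 5: Zhou vs Kwan — 10–9, Zhou advances.
The agenda winner is Zhou.

Zhou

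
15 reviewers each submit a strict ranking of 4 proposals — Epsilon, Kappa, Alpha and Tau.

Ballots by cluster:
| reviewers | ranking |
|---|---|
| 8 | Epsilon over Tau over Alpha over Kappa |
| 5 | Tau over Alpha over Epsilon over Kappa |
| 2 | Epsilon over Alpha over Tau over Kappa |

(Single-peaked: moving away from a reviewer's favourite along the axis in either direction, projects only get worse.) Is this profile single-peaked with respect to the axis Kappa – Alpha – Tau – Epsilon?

Axis positions: Kappa=1, Alpha=2, Tau=3, Epsilon=4.
Cluster 1 (peak Epsilon at position 4): ranking walks positions 4-3-2-1, expanding outward from the peak — single-peaked.
Cluster 2 (peak Tau at position 3): ranking walks positions 3-2-4-1, expanding outward from the peak — single-peaked.
Cluster 3: ranking walks positions 4-2-3-1; Alpha is ranked above Tau even though Tau lies between Alpha and the peak Epsilon on the axis — preferences dip and rise again. Not single-peaked.
Cluster 3 violates single-peakedness, so the profile is not single-peaked on this axis.

no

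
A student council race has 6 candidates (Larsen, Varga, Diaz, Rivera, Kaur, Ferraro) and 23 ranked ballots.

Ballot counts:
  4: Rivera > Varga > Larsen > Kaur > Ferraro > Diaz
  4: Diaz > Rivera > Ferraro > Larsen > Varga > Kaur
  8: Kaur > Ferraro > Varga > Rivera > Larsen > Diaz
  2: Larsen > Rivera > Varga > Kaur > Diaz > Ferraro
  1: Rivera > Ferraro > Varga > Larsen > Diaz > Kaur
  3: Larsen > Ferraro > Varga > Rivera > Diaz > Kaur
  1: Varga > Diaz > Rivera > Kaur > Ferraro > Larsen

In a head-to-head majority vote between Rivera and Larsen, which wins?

Ballots ranking Rivera above Larsen: 4 + 4 + 8 + 1 + 1 = 18.
Ballots ranking Larsen above Rivera: 23 − 18 = 5.
Rivera wins the head-to-head 18–5.

Rivera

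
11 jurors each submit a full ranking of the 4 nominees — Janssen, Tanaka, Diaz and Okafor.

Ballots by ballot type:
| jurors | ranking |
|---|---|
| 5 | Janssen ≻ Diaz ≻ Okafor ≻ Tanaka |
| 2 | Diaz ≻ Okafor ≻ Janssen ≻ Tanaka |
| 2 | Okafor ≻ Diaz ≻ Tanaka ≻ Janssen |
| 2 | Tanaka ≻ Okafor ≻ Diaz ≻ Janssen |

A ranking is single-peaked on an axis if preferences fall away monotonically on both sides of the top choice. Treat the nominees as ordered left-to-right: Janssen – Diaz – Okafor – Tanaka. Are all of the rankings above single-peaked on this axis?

yes

Axis positions: Janssen=1, Diaz=2, Okafor=3, Tanaka=4.
Ballot type 1 (peak Janssen at position 1): ranking walks positions 1-2-3-4, expanding outward from the peak — single-peaked.
Ballot type 2 (peak Diaz at position 2): ranking walks positions 2-3-1-4, expanding outward from the peak — single-peaked.
Ballot type 3 (peak Okafor at position 3): ranking walks positions 3-2-4-1, expanding outward from the peak — single-peaked.
Ballot type 4 (peak Tanaka at position 4): ranking walks positions 4-3-2-1, expanding outward from the peak — single-peaked.
Every ranking is single-peaked on this axis.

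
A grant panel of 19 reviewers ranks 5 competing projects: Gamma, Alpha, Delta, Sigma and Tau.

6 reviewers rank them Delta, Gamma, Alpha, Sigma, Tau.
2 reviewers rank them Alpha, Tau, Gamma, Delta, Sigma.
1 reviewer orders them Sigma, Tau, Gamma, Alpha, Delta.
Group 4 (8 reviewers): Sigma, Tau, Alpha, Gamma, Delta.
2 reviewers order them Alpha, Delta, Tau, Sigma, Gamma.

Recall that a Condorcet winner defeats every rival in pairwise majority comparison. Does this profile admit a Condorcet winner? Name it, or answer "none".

Pairwise majorities:
Gamma vs Alpha: Gamma preferred on 6+1 = 7 ballots; Alpha wins 12–7.
Gamma vs Delta: Gamma is ranked higher on 2+1+8 = 11 ballots, Delta on 8. Gamma wins 11–8.
Gamma vs Sigma: Gamma preferred on 6+2 = 8 ballots; Sigma wins 11–8.
Gamma vs Tau: 6 for Gamma, 13 for Tau — Tau by 13–6.
Alpha vs Delta: 13 to 6, Alpha.
Alpha vs Sigma: Alpha preferred on 6+2+2 = 10 ballots; Alpha wins 10–9.
Alpha vs Tau: 10 to 9, Alpha.
Delta vs Sigma: 10 to 9, Delta.
Delta vs Tau: Delta is ranked higher on 6+2 = 8 ballots, Tau on 11. Tau wins 11–8.
Sigma vs Tau: 15 to 4, Sigma.
Alpha wins every pairwise contest, so Alpha is the Condorcet winner.

Alpha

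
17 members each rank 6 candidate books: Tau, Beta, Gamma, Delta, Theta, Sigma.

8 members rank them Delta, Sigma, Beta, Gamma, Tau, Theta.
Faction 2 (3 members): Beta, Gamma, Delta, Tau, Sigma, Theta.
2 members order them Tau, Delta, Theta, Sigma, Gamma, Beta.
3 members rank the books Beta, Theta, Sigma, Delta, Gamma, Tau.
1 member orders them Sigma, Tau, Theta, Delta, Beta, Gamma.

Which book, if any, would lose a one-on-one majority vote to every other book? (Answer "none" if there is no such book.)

Theta

Head-to-head results (17 members):
Tau vs Beta: Tau is ranked higher on 2+1 = 3 ballots, Beta on 14. Beta wins 14–3.
Tau vs Gamma: Gamma wins 14–3.
Tau vs Delta: Tau preferred on 2+1 = 3 ballots; Delta wins 14–3.
Tau vs Theta: Tau, 14–3.
Tau vs Sigma: Tau is ranked higher on 3+2 = 5 ballots, Sigma on 12. Sigma wins 12–5.
Beta vs Gamma: Beta wins 15–2.
Beta vs Delta: Beta preferred on 3+3 = 6 ballots; Delta wins 11–6.
Beta vs Theta: 8+3+3 = 14 for Beta, 3 for Theta — Beta by 14–3.
Beta vs Sigma: Beta is ranked higher on 3+3 = 6 ballots, Sigma on 11. Sigma wins 11–6.
Gamma–Delta: Delta 14–3.
Gamma vs Theta: Gamma wins 11–6.
Gamma vs Sigma: Gamma is ranked higher on 3 ballots, Sigma on 14. Sigma wins 14–3.
Delta–Theta: Delta 13–4.
Delta vs Sigma: 8+3+2 = 13 for Delta, 4 for Sigma — Delta by 13–4.
Theta vs Sigma: Sigma, 12–5.
Theta is beaten in every head-to-head and is the Condorcet loser.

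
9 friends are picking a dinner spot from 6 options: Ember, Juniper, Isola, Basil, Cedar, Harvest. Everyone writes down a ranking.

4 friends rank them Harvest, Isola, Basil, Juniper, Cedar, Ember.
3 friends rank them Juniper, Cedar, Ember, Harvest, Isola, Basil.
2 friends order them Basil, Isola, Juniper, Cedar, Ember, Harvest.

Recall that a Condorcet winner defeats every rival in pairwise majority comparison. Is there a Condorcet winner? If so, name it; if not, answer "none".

none

Pairwise majorities:
Ember–Juniper: Juniper 9–0.
Ember–Isola: Isola 6–3.
Ember vs Basil: Basil, 6–3.
Ember vs Cedar: Cedar wins 9–0.
Ember vs Harvest: Ember, 5–4.
Juniper vs Isola: Isola, 6–3.
Juniper vs Basil: Basil wins 6–3.
Juniper vs Cedar: Juniper wins 9–0.
Juniper vs Harvest: Juniper, 5–4.
Isola vs Basil: Isola, 7–2.
Isola vs Cedar: Isola, 6–3.
Isola vs Harvest: Harvest, 7–2.
Basil vs Cedar: Basil wins 6–3.
Basil–Harvest: Harvest 7–2.
Cedar vs Harvest: Cedar wins 5–4.
No restaurant is unbeaten: Ember loses to Juniper; Juniper loses to Isola; Isola loses to Harvest; Basil loses to Isola; Cedar loses to Juniper; Harvest loses to Ember. In particular Ember → Harvest → Isola → Ember is a majority cycle — no Condorcet winner exists.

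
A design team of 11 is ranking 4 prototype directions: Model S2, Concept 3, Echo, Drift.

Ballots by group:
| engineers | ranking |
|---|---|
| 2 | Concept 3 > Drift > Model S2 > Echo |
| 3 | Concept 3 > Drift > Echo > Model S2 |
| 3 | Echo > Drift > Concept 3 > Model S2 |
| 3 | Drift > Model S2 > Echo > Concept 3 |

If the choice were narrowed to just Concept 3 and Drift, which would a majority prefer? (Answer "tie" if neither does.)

Drift

Ballots ranking Concept 3 above Drift: 2 + 3 = 5.
Ballots ranking Drift above Concept 3: 11 − 5 = 6.
Drift wins the head-to-head 6–5.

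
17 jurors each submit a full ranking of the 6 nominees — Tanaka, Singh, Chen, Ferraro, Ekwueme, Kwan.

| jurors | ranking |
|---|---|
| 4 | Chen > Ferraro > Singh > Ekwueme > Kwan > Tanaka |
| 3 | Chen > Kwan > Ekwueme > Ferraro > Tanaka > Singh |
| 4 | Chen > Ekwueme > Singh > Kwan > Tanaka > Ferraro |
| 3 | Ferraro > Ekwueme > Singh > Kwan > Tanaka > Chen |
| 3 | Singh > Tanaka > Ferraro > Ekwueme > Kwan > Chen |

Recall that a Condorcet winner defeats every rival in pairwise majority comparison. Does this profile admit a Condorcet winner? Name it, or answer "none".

Chen

Check each pair by majority over 17 ballots:
Tanaka vs Singh: Singh wins 14–3.
Tanaka vs Chen: Chen wins 11–6.
Tanaka–Ferraro: Ferraro 10–7.
Tanaka vs Ekwueme: Ekwueme wins 14–3.
Tanaka vs Kwan: Kwan wins 14–3.
Singh vs Chen: Singh preferred on 3+3 = 6 ballots; Chen wins 11–6.
Singh vs Ferraro: Ferraro wins 10–7.
Singh vs Ekwueme: 4+3 = 7 for Singh, 10 for Ekwueme — Ekwueme by 10–7.
Singh vs Kwan: 4+4+3+3 = 14 for Singh, 3 for Kwan — Singh by 14–3.
Chen vs Ferraro: Chen, 11–6.
Chen vs Ekwueme: Chen wins 11–6.
Chen vs Kwan: Chen is ranked higher on 4+3+4 = 11 ballots, Kwan on 6. Chen wins 11–6.
Ferraro vs Ekwueme: Ferraro is ranked higher on 4+3+3 = 10 ballots, Ekwueme on 7. Ferraro wins 10–7.
Ferraro vs Kwan: Ferraro preferred on 4+3+3 = 10 ballots; Ferraro wins 10–7.
Ekwueme vs Kwan: Ekwueme is ranked higher on 4+4+3+3 = 14 ballots, Kwan on 3. Ekwueme wins 14–3.
Chen beats each of Tanaka, Singh, Ferraro, Ekwueme, Kwan — Chen is the Condorcet winner.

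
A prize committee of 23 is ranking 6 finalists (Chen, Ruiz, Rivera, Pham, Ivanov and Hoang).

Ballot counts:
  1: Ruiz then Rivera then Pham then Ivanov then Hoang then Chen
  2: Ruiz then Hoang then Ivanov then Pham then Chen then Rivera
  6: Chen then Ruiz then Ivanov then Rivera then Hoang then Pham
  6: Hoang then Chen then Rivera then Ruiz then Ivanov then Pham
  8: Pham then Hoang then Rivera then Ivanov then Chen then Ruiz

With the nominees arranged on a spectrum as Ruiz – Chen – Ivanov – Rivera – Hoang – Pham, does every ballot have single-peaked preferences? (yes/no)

Axis positions: Ruiz=1, Chen=2, Ivanov=3, Rivera=4, Hoang=5, Pham=6.
Group 1: ranking walks positions 1-4-6-3-5-2; Rivera is ranked above Chen even though Chen lies between Rivera and the peak Ruiz on the axis — preferences dip and rise again. Not single-peaked.
Group 2: ranking walks positions 1-5-3-6-2-4; Hoang is ranked above Chen even though Chen lies between Hoang and the peak Ruiz on the axis — preferences dip and rise again. Not single-peaked.
Group 3 (peak Chen at position 2): ranking walks positions 2-1-3-4-5-6, expanding outward from the peak — single-peaked.
Group 4: ranking walks positions 5-2-4-1-3-6; Chen is ranked above Rivera even though Rivera lies between Chen and the peak Hoang on the axis — preferences dip and rise again. Not single-peaked.
Group 5 (peak Pham at position 6): ranking walks positions 6-5-4-3-2-1, expanding outward from the peak — single-peaked.
Group 1 violates single-peakedness, so the profile is not single-peaked on this axis.

no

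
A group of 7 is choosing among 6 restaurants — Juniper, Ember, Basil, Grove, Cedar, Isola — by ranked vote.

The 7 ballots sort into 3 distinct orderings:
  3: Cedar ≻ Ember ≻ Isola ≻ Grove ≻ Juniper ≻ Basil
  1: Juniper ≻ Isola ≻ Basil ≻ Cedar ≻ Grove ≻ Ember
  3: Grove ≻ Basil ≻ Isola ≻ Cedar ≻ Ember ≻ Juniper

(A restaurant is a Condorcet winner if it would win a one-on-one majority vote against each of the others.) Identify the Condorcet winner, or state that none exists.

Isola

Check each pair by majority over 7 ballots:
Juniper vs Ember: Juniper is ranked higher on 1 ballot, Ember on 6. Ember wins 6–1.
Juniper vs Basil: Juniper preferred on 3+1 = 4 ballots; Juniper wins 4–3.
Juniper vs Grove: Juniper preferred on 1 ballot; Grove wins 6–1.
Juniper vs Cedar: Juniper preferred on 1 ballot; Cedar wins 6–1.
Juniper vs Isola: Juniper preferred on 1 ballot; Isola wins 6–1.
Ember vs Basil: 3 to 4, Basil.
Ember vs Grove: 3 for Ember, 4 for Grove — Grove by 4–3.
Ember vs Cedar: 0 to 7, Cedar.
Ember vs Isola: 3 for Ember, 4 for Isola — Isola by 4–3.
Basil vs Grove: Basil preferred on 1 ballot; Grove wins 6–1.
Basil vs Cedar: Basil is ranked higher on 1+3 = 4 ballots, Cedar on 3. Basil wins 4–3.
Basil vs Isola: Basil is ranked higher on 3 ballots, Isola on 4. Isola wins 4–3.
Grove vs Cedar: Grove preferred on 3 ballots; Cedar wins 4–3.
Grove vs Isola: Grove preferred on 3 ballots; Isola wins 4–3.
Cedar vs Isola: Cedar is ranked higher on 3 ballots, Isola on 4. Isola wins 4–3.
Isola wins every pairwise contest, so Isola is the Condorcet winner.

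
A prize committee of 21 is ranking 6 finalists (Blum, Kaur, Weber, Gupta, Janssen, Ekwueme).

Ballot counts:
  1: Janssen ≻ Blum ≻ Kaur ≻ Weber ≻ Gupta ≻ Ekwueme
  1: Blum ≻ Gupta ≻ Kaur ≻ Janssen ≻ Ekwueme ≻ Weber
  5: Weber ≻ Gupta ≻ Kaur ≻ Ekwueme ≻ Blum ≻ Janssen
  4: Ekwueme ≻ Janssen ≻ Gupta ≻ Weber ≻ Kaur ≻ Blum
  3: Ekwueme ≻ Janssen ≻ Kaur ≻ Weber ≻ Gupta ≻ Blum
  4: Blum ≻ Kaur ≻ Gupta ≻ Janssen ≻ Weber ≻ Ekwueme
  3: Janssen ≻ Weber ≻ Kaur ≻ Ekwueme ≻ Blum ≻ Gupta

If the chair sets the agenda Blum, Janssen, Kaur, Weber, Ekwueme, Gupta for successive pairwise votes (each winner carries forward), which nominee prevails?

Gupta

Round 1: Blum vs Janssen — 10–11, Janssen advances.
Round 2: Janssen vs Kaur — 11–10, Janssen advances.
Round 3: Janssen vs Weber — 16–5, Janssen advances.
Round 4: Janssen vs Ekwueme — 9–12, Ekwueme advances.
Round 5: Ekwueme vs Gupta — 10–11, Gupta advances.
Gupta survives the agenda.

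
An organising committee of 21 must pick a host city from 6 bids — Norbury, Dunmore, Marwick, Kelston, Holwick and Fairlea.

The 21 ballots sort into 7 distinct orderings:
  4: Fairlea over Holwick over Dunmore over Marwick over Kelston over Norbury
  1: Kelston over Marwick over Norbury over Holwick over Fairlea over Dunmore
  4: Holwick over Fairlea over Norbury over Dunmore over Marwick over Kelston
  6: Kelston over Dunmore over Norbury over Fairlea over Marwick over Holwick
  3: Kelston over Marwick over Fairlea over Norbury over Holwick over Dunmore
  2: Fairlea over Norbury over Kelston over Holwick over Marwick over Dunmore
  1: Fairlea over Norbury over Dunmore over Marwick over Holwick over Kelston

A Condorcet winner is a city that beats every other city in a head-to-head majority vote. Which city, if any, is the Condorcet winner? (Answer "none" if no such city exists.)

Head-to-head results (21 organisers):
Norbury vs Dunmore: 1+4+3+2+1 = 11 for Norbury, 10 for Dunmore — Norbury by 11–10.
Norbury vs Marwick: Norbury preferred on 4+6+2+1 = 13 ballots; Norbury wins 13–8.
Norbury vs Kelston: 4+2+1 = 7 for Norbury, 14 for Kelston — Kelston by 14–7.
Norbury vs Holwick: 13 to 8, Norbury.
Norbury vs Fairlea: 1+6 = 7 for Norbury, 14 for Fairlea — Fairlea by 14–7.
Dunmore vs Marwick: 15 to 6, Dunmore.
Dunmore vs Kelston: Dunmore preferred on 4+4+1 = 9 ballots; Kelston wins 12–9.
Dunmore vs Holwick: 7 to 14, Holwick.
Dunmore vs Fairlea: 6 for Dunmore, 15 for Fairlea — Fairlea by 15–6.
Marwick vs Kelston: 4+4+1 = 9 for Marwick, 12 for Kelston — Kelston by 12–9.
Marwick vs Holwick: 1+6+3+1 = 11 for Marwick, 10 for Holwick — Marwick by 11–10.
Marwick vs Fairlea: Marwick preferred on 1+3 = 4 ballots; Fairlea wins 17–4.
Kelston vs Holwick: 12 to 9, Kelston.
Kelston vs Fairlea: Kelston is ranked higher on 1+6+3 = 10 ballots, Fairlea on 11. Fairlea wins 11–10.
Holwick vs Fairlea: Holwick preferred on 1+4 = 5 ballots; Fairlea wins 16–5.
Only Fairlea has no losses; Fairlea is the Condorcet winner.

Fairlea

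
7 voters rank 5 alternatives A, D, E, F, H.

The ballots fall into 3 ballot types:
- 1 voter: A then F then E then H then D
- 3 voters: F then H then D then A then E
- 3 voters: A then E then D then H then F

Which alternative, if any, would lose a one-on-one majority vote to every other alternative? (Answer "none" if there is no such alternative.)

D

Head-to-head results (7 voters):
A–D: A 4–3.
A vs E: 7 to 0, A.
A vs F: A, 4–3.
A vs H: A, 4–3.
D vs E: 3 for D, 4 for E — E by 4–3.
D–F: F 4–3.
D vs H: D preferred on 3 ballots; H wins 4–3.
E vs F: 3 to 4, F.
E vs H: E, 4–3.
F–H: F 4–3.
Only D has no wins; D is the Condorcet loser.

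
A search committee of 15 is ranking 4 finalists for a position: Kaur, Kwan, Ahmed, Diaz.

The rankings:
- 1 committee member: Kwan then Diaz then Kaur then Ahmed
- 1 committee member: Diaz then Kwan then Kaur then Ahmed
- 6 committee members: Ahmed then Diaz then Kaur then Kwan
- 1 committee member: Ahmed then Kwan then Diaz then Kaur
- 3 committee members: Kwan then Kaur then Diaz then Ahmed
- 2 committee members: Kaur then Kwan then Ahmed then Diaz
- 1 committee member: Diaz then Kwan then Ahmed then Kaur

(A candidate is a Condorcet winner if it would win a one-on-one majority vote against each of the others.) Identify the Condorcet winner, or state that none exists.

none

Head-to-head results (15 committee members):
Kaur vs Kwan: Kaur preferred on 6+2 = 8 ballots; Kaur wins 8–7.
Kaur vs Ahmed: 7 to 8, Ahmed.
Kaur vs Diaz: Kaur is ranked higher on 3+2 = 5 ballots, Diaz on 10. Diaz wins 10–5.
Kwan vs Ahmed: 8 to 7, Kwan.
Kwan vs Diaz: 7 to 8, Diaz.
Ahmed vs Diaz: Ahmed preferred on 6+1+2 = 9 ballots; Ahmed wins 9–6.
Each candidate drops at least one matchup (Kaur loses to Ahmed; Kwan loses to Kaur; Ahmed loses to Kwan; Diaz loses to Ahmed); the cycle Kaur > Kwan > Ahmed > Kaur rules out a Condorcet winner.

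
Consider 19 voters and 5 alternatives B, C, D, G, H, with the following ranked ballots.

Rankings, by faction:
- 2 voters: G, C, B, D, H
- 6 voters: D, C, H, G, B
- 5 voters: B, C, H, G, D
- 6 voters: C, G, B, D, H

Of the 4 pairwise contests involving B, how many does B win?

2

B against each rival (19 voters):
B–C: C 14–5.
B vs D: 13 to 6, B.
B vs G: 5 for B, 14 for G — G by 14–5.
B vs H: B preferred on 2+5+6 = 13 ballots; B wins 13–6.
B beats D, H; loses to C, G — 2 pairwise wins.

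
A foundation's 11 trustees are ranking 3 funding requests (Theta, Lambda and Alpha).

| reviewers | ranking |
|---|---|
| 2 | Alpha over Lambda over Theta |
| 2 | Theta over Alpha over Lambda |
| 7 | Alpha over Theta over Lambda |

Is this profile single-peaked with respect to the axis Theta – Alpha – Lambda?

Axis positions: Theta=1, Alpha=2, Lambda=3.
Group 1 (peak Alpha at position 2): ranking walks positions 2-3-1, expanding outward from the peak — single-peaked.
Group 2 (peak Theta at position 1): ranking walks positions 1-2-3, expanding outward from the peak — single-peaked.
Group 3 (peak Alpha at position 2): ranking walks positions 2-1-3, expanding outward from the peak — single-peaked.
Every ranking is single-peaked on this axis.

yes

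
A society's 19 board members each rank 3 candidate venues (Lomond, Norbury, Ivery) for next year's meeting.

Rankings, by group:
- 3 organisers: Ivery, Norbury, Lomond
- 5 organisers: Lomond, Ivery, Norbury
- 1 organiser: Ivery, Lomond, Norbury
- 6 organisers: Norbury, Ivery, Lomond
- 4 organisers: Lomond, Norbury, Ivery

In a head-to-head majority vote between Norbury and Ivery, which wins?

Norbury

Ballots ranking Norbury above Ivery: 6 + 4 = 10.
Ballots ranking Ivery above Norbury: 19 − 10 = 9.
Norbury wins the head-to-head 10–9.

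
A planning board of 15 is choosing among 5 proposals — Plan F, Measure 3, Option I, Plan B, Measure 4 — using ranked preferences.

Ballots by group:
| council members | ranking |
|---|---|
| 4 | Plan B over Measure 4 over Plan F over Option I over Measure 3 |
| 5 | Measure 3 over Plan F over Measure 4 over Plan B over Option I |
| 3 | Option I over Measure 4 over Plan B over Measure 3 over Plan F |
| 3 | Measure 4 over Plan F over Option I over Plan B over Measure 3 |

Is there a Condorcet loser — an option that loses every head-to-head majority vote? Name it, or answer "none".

Pairwise majorities:
Plan F–Measure 3: Measure 3 8–7.
Plan F–Option I: Plan F 12–3.
Plan F vs Plan B: 5+3 = 8 for Plan F, 7 for Plan B — Plan F by 8–7.
Plan F vs Measure 4: Plan F is ranked higher on 5 ballots, Measure 4 on 10. Measure 4 wins 10–5.
Measure 3 vs Option I: Measure 3 preferred on 5 ballots; Option I wins 10–5.
Measure 3 vs Plan B: Plan B, 10–5.
Measure 3 vs Measure 4: 5 to 10, Measure 4.
Option I–Plan B: Plan B 9–6.
Option I vs Measure 4: Measure 4 wins 12–3.
Plan B vs Measure 4: 4 to 11, Measure 4.
Each option has at least one pairwise win (Plan F beats Option I; Measure 3 beats Plan F; Option I beats Measure 3; Plan B beats Measure 3; Measure 4 beats Plan F) — no Condorcet loser.

none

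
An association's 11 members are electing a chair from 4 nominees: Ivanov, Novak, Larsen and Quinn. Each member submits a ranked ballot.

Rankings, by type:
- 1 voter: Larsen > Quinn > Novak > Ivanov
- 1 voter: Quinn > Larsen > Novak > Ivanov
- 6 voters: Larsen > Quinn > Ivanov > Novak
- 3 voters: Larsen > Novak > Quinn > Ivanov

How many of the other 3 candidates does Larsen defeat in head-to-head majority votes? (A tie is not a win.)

3

Larsen against each rival (11 voters):
Larsen vs Ivanov: Larsen wins 11–0.
Larsen vs Novak: 1+1+6+3 = 11 for Larsen, 0 for Novak — Larsen by 11–0.
Larsen vs Quinn: 1+6+3 = 10 for Larsen, 1 for Quinn — Larsen by 10–1.
Larsen beats Ivanov, Novak, Quinn — 3 pairwise wins.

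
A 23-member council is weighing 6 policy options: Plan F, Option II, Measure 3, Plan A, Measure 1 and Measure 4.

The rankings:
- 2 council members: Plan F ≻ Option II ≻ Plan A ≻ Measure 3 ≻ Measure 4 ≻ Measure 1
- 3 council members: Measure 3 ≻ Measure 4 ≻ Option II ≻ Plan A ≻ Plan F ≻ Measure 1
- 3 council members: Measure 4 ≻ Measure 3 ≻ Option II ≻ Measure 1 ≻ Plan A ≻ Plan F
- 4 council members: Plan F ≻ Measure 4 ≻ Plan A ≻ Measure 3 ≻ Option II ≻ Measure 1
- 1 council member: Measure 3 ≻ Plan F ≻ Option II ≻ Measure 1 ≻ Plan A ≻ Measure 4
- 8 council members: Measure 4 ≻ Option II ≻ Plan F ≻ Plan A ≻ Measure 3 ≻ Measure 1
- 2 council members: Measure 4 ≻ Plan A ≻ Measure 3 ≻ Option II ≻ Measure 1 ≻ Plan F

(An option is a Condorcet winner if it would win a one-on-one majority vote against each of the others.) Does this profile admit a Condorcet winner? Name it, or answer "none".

Measure 4

Pairwise majorities:
Plan F vs Option II: 2+4+1 = 7 for Plan F, 16 for Option II — Option II by 16–7.
Plan F vs Measure 3: Plan F preferred on 2+4+8 = 14 ballots; Plan F wins 14–9.
Plan F vs Plan A: Plan F preferred on 2+4+1+8 = 15 ballots; Plan F wins 15–8.
Plan F vs Measure 1: 2+3+4+1+8 = 18 for Plan F, 5 for Measure 1 — Plan F by 18–5.
Plan F vs Measure 4: 2+4+1 = 7 for Plan F, 16 for Measure 4 — Measure 4 by 16–7.
Option II vs Measure 3: 10 to 13, Measure 3.
Option II vs Plan A: 17 to 6, Option II.
Option II vs Measure 1: Option II is ranked higher on 23 ballots, Measure 1 on 0. Option II wins 23–0.
Option II vs Measure 4: 2+1 = 3 for Option II, 20 for Measure 4 — Measure 4 by 20–3.
Measure 3 vs Plan A: 3+3+1 = 7 for Measure 3, 16 for Plan A — Plan A by 16–7.
Measure 3 vs Measure 1: Measure 3 preferred on 23 ballots; Measure 3 wins 23–0.
Measure 3 vs Measure 4: Measure 3 is ranked higher on 2+3+1 = 6 ballots, Measure 4 on 17. Measure 4 wins 17–6.
Plan A vs Measure 1: Plan A is ranked higher on 2+3+4+8+2 = 19 ballots, Measure 1 on 4. Plan A wins 19–4.
Plan A vs Measure 4: Plan A is ranked higher on 2+1 = 3 ballots, Measure 4 on 20. Measure 4 wins 20–3.
Measure 1 vs Measure 4: 1 for Measure 1, 22 for Measure 4 — Measure 4 by 22–1.
Measure 4 defeats every rival head-to-head and is the Condorcet winner.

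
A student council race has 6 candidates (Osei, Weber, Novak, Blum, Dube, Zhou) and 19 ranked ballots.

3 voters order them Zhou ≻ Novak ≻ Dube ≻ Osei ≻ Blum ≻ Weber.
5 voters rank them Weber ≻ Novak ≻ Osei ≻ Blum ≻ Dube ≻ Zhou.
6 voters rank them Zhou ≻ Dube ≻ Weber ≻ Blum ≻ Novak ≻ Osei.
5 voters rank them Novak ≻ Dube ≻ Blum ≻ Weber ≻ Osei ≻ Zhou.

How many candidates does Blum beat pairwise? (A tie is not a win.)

2

Blum against each rival (19 voters):
Blum vs Osei: 11 to 8, Blum.
Blum–Weber: Weber 11–8.
Blum vs Novak: 6 for Blum, 13 for Novak — Novak by 13–6.
Blum–Dube: Dube 14–5.
Blum vs Zhou: Blum is ranked higher on 5+5 = 10 ballots, Zhou on 9. Blum wins 10–9.
Blum beats Osei, Zhou; loses to Weber, Novak, Dube — 2 pairwise wins.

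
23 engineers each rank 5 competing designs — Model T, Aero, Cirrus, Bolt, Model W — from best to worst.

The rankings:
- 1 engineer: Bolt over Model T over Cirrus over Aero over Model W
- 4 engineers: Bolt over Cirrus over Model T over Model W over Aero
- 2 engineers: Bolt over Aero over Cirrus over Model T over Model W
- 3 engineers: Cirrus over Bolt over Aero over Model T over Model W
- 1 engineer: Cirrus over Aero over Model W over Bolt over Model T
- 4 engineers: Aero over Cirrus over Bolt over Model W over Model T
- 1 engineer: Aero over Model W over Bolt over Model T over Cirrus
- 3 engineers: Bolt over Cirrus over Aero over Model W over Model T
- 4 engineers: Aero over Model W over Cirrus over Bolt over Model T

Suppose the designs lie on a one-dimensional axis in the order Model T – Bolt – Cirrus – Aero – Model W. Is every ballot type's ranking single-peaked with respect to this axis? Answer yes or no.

Axis positions: Model T=1, Bolt=2, Cirrus=3, Aero=4, Model W=5.
Ballot type 1 (peak Bolt at position 2): ranking walks positions 2-1-3-4-5, expanding outward from the peak — single-peaked.
Ballot type 2: ranking walks positions 2-3-1-5-4; Model W is ranked above Aero even though Aero lies between Model W and the peak Bolt on the axis — preferences dip and rise again. Not single-peaked.
Ballot type 3: ranking walks positions 2-4-3-1-5; Aero is ranked above Cirrus even though Cirrus lies between Aero and the peak Bolt on the axis — preferences dip and rise again. Not single-peaked.
Ballot type 4 (peak Cirrus at position 3): ranking walks positions 3-2-4-1-5, expanding outward from the peak — single-peaked.
Ballot type 5 (peak Cirrus at position 3): ranking walks positions 3-4-5-2-1, expanding outward from the peak — single-peaked.
Ballot type 6 (peak Aero at position 4): ranking walks positions 4-3-2-5-1, expanding outward from the peak — single-peaked.
Ballot type 7: ranking walks positions 4-5-2-1-3; Bolt is ranked above Cirrus even though Cirrus lies between Bolt and the peak Aero on the axis — preferences dip and rise again. Not single-peaked.
Ballot type 8 (peak Bolt at position 2): ranking walks positions 2-3-4-5-1, expanding outward from the peak — single-peaked.
Ballot type 9 (peak Aero at position 4): ranking walks positions 4-5-3-2-1, expanding outward from the peak — single-peaked.
Ballot type 2 violates single-peakedness, so the profile is not single-peaked on this axis.

no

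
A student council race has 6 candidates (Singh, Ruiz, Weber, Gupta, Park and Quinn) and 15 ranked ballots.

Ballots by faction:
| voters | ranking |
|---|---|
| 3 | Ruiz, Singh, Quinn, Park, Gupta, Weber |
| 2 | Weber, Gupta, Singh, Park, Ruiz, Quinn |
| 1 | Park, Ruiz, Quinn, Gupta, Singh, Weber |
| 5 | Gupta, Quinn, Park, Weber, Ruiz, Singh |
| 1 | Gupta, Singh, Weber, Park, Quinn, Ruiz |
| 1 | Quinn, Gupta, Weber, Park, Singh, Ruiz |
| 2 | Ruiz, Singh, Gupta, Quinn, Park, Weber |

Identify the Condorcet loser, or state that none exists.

Pairwise majorities:
Singh vs Ruiz: Ruiz wins 11–4.
Singh vs Weber: 7 to 8, Weber.
Singh vs Gupta: Gupta wins 10–5.
Singh vs Park: Singh preferred on 3+2+1+2 = 8 ballots; Singh wins 8–7.
Singh vs Quinn: Singh preferred on 3+2+1+2 = 8 ballots; Singh wins 8–7.
Ruiz vs Weber: 3+1+2 = 6 for Ruiz, 9 for Weber — Weber by 9–6.
Ruiz vs Gupta: Gupta wins 9–6.
Ruiz vs Park: Ruiz is ranked higher on 3+2 = 5 ballots, Park on 10. Park wins 10–5.
Ruiz vs Quinn: Ruiz wins 8–7.
Weber–Gupta: Gupta 13–2.
Weber vs Park: 4 to 11, Park.
Weber vs Quinn: Quinn wins 12–3.
Gupta vs Park: 2+5+1+1+2 = 11 for Gupta, 4 for Park — Gupta by 11–4.
Gupta vs Quinn: Gupta, 10–5.
Park vs Quinn: 2+1+1 = 4 for Park, 11 for Quinn — Quinn by 11–4.
No candidate is winless: Singh beats Park; Ruiz beats Singh; Weber beats Singh; Gupta beats Singh; Park beats Ruiz; Quinn beats Weber. There is no Condorcet loser.

none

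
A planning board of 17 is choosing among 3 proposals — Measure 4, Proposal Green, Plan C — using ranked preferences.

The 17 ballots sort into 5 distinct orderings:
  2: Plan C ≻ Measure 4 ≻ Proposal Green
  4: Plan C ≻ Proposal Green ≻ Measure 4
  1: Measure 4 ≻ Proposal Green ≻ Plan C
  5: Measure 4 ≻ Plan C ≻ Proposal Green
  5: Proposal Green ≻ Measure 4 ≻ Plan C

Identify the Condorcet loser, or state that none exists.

none

Head-to-head results (17 council members):
Measure 4 vs Proposal Green: 2+1+5 = 8 for Measure 4, 9 for Proposal Green — Proposal Green by 9–8.
Measure 4–Plan C: Measure 4 11–6.
Proposal Green–Plan C: Plan C 11–6.
Each option has at least one pairwise win (Measure 4 beats Plan C; Proposal Green beats Measure 4; Plan C beats Proposal Green) — no Condorcet loser.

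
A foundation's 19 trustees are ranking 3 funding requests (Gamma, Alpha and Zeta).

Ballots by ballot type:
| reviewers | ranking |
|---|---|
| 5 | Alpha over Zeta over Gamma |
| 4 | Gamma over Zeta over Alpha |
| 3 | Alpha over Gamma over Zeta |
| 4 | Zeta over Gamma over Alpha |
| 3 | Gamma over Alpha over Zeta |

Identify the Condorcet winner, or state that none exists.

Pairwise majorities:
Gamma vs Alpha: 11 to 8, Gamma.
Gamma vs Zeta: 4+3+3 = 10 for Gamma, 9 for Zeta — Gamma by 10–9.
Alpha vs Zeta: Alpha preferred on 5+3+3 = 11 ballots; Alpha wins 11–8.
Gamma beats each of Alpha, Zeta — Gamma is the Condorcet winner.

Gamma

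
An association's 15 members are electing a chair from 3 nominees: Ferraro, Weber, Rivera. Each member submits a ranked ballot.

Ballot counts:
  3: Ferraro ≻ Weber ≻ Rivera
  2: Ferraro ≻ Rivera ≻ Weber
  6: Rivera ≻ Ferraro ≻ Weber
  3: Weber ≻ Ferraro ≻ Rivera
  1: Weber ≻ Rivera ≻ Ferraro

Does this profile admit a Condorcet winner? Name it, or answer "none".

Ferraro

Check each pair by majority over 15 ballots:
Ferraro vs Weber: Ferraro, 11–4.
Ferraro vs Rivera: Ferraro wins 8–7.
Weber vs Rivera: 3+3+1 = 7 for Weber, 8 for Rivera — Rivera by 8–7.
Ferraro wins every pairwise contest, so Ferraro is the Condorcet winner.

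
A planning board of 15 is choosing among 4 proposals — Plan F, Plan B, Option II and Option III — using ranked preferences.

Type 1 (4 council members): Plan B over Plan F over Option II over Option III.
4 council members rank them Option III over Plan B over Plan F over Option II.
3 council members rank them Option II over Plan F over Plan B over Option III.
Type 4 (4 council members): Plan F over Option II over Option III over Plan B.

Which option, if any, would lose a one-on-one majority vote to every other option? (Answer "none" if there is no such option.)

Pairwise majorities:
Plan F vs Plan B: Plan F is ranked higher on 3+4 = 7 ballots, Plan B on 8. Plan B wins 8–7.
Plan F–Option II: Plan F 12–3.
Plan F vs Option III: Plan F wins 11–4.
Plan B vs Option II: 8 to 7, Plan B.
Plan B vs Option III: 7 to 8, Option III.
Option II vs Option III: Option II is ranked higher on 4+3+4 = 11 ballots, Option III on 4. Option II wins 11–4.
No option is winless: Plan F beats Option II; Plan B beats Plan F; Option II beats Option III; Option III beats Plan B. There is no Condorcet loser.

none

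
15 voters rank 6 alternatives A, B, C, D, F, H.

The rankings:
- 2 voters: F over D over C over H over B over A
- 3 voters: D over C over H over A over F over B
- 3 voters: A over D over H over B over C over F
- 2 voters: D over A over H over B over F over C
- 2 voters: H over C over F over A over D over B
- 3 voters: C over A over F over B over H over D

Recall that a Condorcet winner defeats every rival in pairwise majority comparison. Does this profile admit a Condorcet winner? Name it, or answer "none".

none

Head-to-head results (15 voters):
A vs B: A preferred on 3+3+2+2+3 = 13 ballots; A wins 13–2.
A vs C: 3+2 = 5 for A, 10 for C — C by 10–5.
A–D: A 8–7.
A–F: A 11–4.
A vs H: A preferred on 3+2+3 = 8 ballots; A wins 8–7.
B vs C: C, 10–5.
B vs D: 3 for B, 12 for D — D by 12–3.
B vs F: F, 10–5.
B vs H: H wins 12–3.
C vs D: D, 10–5.
C–F: C 11–4.
C vs H: C, 8–7.
D vs F: D is ranked higher on 3+3+2 = 8 ballots, F on 7. D wins 8–7.
D vs H: 2+3+3+2 = 10 for D, 5 for H — D by 10–5.
F–H: H 10–5.
Every alternative loses at least once (A loses to C; B loses to A; C loses to D; D loses to A; F loses to A; H loses to A). The majority relation contains the cycle A → D → C → A, so there is no Condorcet winner.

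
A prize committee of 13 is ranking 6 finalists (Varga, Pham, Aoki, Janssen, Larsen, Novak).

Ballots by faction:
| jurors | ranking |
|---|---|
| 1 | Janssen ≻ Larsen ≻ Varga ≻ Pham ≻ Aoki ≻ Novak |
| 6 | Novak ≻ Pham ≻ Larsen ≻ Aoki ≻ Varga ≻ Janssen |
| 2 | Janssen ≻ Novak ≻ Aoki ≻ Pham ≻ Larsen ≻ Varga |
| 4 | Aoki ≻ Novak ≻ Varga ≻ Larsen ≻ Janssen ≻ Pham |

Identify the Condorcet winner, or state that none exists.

Head-to-head results (13 jurors):
Varga vs Pham: 5 to 8, Pham.
Varga vs Aoki: Varga is ranked higher on 1 ballot, Aoki on 12. Aoki wins 12–1.
Varga vs Janssen: 6+4 = 10 for Varga, 3 for Janssen — Varga by 10–3.
Varga vs Larsen: 4 for Varga, 9 for Larsen — Larsen by 9–4.
Varga vs Novak: 1 to 12, Novak.
Pham vs Aoki: 1+6 = 7 for Pham, 6 for Aoki — Pham by 7–6.
Pham vs Janssen: 6 for Pham, 7 for Janssen — Janssen by 7–6.
Pham vs Larsen: 6+2 = 8 for Pham, 5 for Larsen — Pham by 8–5.
Pham vs Novak: 1 for Pham, 12 for Novak — Novak by 12–1.
Aoki vs Janssen: 6+4 = 10 for Aoki, 3 for Janssen — Aoki by 10–3.
Aoki vs Larsen: 2+4 = 6 for Aoki, 7 for Larsen — Larsen by 7–6.
Aoki vs Novak: Aoki preferred on 1+4 = 5 ballots; Novak wins 8–5.
Janssen vs Larsen: Janssen is ranked higher on 1+2 = 3 ballots, Larsen on 10. Larsen wins 10–3.
Janssen vs Novak: 3 to 10, Novak.
Larsen vs Novak: 1 to 12, Novak.
Novak wins every pairwise contest, so Novak is the Condorcet winner.

Novak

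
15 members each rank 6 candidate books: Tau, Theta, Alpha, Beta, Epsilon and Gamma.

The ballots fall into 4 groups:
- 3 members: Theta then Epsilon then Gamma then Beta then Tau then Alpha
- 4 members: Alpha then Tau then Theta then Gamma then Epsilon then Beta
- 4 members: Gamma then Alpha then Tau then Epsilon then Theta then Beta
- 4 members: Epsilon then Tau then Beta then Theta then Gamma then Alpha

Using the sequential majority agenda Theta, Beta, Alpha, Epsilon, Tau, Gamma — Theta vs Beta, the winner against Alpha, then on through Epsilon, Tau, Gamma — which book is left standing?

Gamma

Round 1: Theta vs Beta — 11–4, Theta advances.
Round 2: Theta vs Alpha — 7–8, Alpha advances.
Round 3: Alpha vs Epsilon — 8–7, Alpha advances.
Round 4: Alpha vs Tau — 8–7, Alpha advances.
Round 5: Alpha vs Gamma — 4–11, Gamma advances.
The agenda winner is Gamma.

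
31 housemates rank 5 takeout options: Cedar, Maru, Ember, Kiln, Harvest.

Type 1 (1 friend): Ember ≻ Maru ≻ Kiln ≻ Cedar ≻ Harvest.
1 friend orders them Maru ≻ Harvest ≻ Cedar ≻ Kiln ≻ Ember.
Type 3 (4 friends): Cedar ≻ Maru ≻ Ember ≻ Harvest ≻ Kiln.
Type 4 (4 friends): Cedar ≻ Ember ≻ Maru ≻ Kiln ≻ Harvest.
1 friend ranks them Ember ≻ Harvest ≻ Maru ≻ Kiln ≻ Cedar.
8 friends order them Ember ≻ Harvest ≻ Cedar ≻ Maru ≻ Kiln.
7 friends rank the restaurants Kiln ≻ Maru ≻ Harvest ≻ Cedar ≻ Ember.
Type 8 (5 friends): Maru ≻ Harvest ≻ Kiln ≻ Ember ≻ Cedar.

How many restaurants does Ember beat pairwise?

Ember against each rival (31 friends):
Ember vs Cedar: Cedar wins 16–15.
Ember vs Maru: Maru wins 17–14.
Ember–Kiln: Ember 18–13.
Ember vs Harvest: Ember wins 18–13.
Ember beats Kiln, Harvest; loses to Cedar, Maru — 2 pairwise wins.

2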